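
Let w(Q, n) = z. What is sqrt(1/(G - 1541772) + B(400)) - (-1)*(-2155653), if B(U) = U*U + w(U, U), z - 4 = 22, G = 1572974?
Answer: -2155653 + sqrt(155795681356106)/31202 ≈ -2.1553e+6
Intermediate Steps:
z = 26 (z = 4 + 22 = 26)
w(Q, n) = 26
B(U) = 26 + U**2 (B(U) = U*U + 26 = U**2 + 26 = 26 + U**2)
sqrt(1/(G - 1541772) + B(400)) - (-1)*(-2155653) = sqrt(1/(1572974 - 1541772) + (26 + 400**2)) - (-1)*(-2155653) = sqrt(1/31202 + (26 + 160000)) - 1*2155653 = sqrt(1/31202 + 160026) - 2155653 = sqrt(4993131253/31202) - 2155653 = sqrt(155795681356106)/31202 - 2155653 = -2155653 + sqrt(155795681356106)/31202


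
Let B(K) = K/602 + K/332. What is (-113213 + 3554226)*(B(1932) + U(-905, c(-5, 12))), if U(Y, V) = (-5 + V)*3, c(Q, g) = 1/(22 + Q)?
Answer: -1209849847761/60673 ≈ -1.9941e+7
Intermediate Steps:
B(K) = 467*K/99932 (B(K) = K*(1/602) + K*(1/332) = K/602 + K/332 = 467*K/99932)
U(Y, V) = -15 + 3*V
(-113213 + 3554226)*(B(1932) + U(-905, c(-5, 12))) = (-113213 + 3554226)*((467/99932)*1932 + (-15 + 3/(22 - 5))) = 3441013*(32223/3569 + (-15 + 3/17)) = 3441013*(32223/3569 - 252/17) = 3441013*(-351597/60673) = -1209849847761/60673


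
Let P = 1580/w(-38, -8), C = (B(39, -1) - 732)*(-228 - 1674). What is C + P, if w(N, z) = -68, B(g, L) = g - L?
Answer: 22374733/17 ≈ 1.3162e+6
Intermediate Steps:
C = 1316184 (C = ((39 - 1*(-1)) - 732)*(-228 - 1674) = ((39 + 1) - 732)*(-1902) = (40 - 732)*(-1902) = -692*(-1902) = 1316184)
P = -395/17 (P = 1580/(-68) = 1580*(-1/68) = -395/17 ≈ -23.235)
C + P = 1316184 - 395/17 = 22374733/17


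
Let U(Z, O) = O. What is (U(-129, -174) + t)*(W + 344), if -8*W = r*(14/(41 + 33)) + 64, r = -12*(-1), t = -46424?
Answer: -578817057/37 ≈ -1.5644e+7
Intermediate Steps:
r = 12
W = -613/74 (W = -(12*(14/(41 + 33)) + 64)/8 = -(12*(14/74) + 64)/8 = -(12*(14*(1/74)) + 64)/8 = -(12*(7/37) + 64)/8 = -(84/37 + 64)/8 = -⅛*2452/37 = -613/74 ≈ -8.2838)
(U(-129, -174) + t)*(W + 344) = (-174 - 46424)*(-613/74 + 344) = -46598*24843/74 = -578817057/37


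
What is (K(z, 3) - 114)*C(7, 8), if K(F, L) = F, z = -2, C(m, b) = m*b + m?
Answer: -7308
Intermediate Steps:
C(m, b) = m + b*m (C(m, b) = b*m + m = m + b*m)
(K(z, 3) - 114)*C(7, 8) = (-2 - 114)*(7*(1 + 8)) = -812*9 = -116*63 = -7308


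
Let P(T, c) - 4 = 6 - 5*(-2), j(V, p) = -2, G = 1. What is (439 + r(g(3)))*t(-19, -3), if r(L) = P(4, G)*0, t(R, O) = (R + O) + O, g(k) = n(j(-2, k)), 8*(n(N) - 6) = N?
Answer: -10975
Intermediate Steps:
P(T, c) = 20 (P(T, c) = 4 + (6 - 5*(-2)) = 4 + (6 + 10) = 4 + 16 = 20)
n(N) = 6 + N/8
g(k) = 23/4 (g(k) = 6 + (⅛)*(-2) = 6 - ¼ = 23/4)
t(R, O) = R + 2*O (t(R, O) = (O + R) + O = R + 2*O)
r(L) = 0 (r(L) = 20*0 = 0)
(439 + r(g(3)))*t(-19, -3) = (439 + 0)*(-19 + 2*(-3)) = 439*(-19 - 6) = 439*(-25) = -10975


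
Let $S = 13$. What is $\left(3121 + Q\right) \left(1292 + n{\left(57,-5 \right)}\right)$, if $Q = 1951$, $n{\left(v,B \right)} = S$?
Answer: $6618960$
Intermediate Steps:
$n{\left(v,B \right)} = 13$
$\left(3121 + Q\right) \left(1292 + n{\left(57,-5 \right)}\right) = \left(3121 + 1951\right) \left(1292 + 13\right) = 5072 \cdot 1305 = 6618960$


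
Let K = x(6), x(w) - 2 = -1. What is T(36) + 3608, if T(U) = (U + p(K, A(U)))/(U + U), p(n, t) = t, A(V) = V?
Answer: 3609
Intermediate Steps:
x(w) = 1 (x(w) = 2 - 1 = 1)
K = 1
T(U) = 1 (T(U) = (U + U)/(U + U) = (2*U)/((2*U)) = (2*U)*(1/(2*U)) = 1)
T(36) + 3608 = 1 + 3608 = 3609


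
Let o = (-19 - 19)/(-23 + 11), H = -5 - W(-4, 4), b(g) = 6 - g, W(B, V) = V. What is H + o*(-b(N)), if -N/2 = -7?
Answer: 49/3 ≈ 16.333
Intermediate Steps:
N = 14 (N = -2*(-7) = 14)
H = -9 (H = -5 - 1*4 = -5 - 4 = -9)
o = 19/6 (o = -38/(-12) = -38*(-1/12) = 19/6 ≈ 3.1667)
H + o*(-b(N)) = -9 + 19*(-(6 - 1*14))/6 = -9 + 19*(-(6 - 14))/6 = -9 + 19*(-1*(-8))/6 = -9 + (19/6)*8 = -9 + 76/3 = 49/3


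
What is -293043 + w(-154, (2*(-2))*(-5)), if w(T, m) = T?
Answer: -293197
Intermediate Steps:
-293043 + w(-154, (2*(-2))*(-5)) = -293043 - 154 = -293197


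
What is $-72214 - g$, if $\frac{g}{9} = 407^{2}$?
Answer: $-1563055$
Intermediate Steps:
$g = 1490841$ ($g = 9 \cdot 407^{2} = 9 \cdot 165649 = 1490841$)
$-72214 - g = -72214 - 1490841 = -1563055$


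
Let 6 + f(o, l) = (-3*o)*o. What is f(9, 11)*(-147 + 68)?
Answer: 19671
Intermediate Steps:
f(o, l) = -6 - 3*o² (f(o, l) = -6 + (-3*o)*o = -6 - 3*o²)
f(9, 11)*(-147 + 68) = (-6 - 3*9²)*(-147 + 68) = (-6 - 3*81)*(-79) = (-6 - 243)*(-79) = -249*(-79) = 19671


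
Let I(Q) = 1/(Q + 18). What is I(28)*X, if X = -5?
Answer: -5/46 ≈ -0.10870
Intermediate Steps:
I(Q) = 1/(18 + Q)
I(28)*X = -5/(18 + 28) = -5/46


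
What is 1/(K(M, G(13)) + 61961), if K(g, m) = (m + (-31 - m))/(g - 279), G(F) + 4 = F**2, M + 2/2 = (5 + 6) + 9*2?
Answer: 251/15552242 ≈ 1.6139e-5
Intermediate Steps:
M = 28 (M = -1 + ((5 + 6) + 9*2) = -1 + (11 + 18) = -1 + 29 = 28)
G(F) = -4 + F**2
K(g, m) = -31/(-279 + g)
1/(K(M, G(13)) + 61961) = 1/(-31/(-279 + 28) + 61961) = 1/(-31/(-251) + 61961) = 1/(-31*(-1/251) + 61961) = 1/(31/251 + 61961) = 1/(15552242/251) = 251/15552242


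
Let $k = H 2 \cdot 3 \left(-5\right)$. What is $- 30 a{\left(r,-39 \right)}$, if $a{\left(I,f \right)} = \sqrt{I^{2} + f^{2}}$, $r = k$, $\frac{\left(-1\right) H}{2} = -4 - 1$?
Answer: $- 90 \sqrt{10169} \approx -9075.7$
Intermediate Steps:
$H = 10$ ($H = - 2 \left(-4 - 1\right) = \left(-2\right) \left(-5\right) = 10$)
$k = -300$ ($k = 10 \cdot 2 \cdot 3 \left(-5\right) = 10 \cdot 6 \left(-5\right) = 60 \left(-5\right) = -300$)
$r = -300$
$- 30 a{\left(r,-39 \right)} = - 30 \sqrt{\left(-300\right)^{2} + \left(-39\right)^{2}} = - 30 \sqrt{90000 + 1521} = - 30 \sqrt{91521} = - 30 \cdot 3 \sqrt{10169} = - 90 \sqrt{10169}$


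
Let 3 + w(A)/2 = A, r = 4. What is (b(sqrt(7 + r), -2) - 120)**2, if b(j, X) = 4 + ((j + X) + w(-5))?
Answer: (134 - sqrt(11))**2 ≈ 17078.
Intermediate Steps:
w(A) = -6 + 2*A
b(j, X) = -12 + X + j (b(j, X) = 4 + ((j + X) + (-6 + 2*(-5))) = 4 + ((X + j) + (-6 - 10)) = 4 + ((X + j) - 16) = 4 + (-16 + X + j) = -12 + X + j)
(b(sqrt(7 + r), -2) - 120)**2 = ((-12 - 2 + sqrt(7 + 4)) - 120)**2 = ((-12 - 2 + sqrt(11)) - 120)**2 = ((-14 + sqrt(11)) - 120)**2 = (-134 + sqrt(11))**2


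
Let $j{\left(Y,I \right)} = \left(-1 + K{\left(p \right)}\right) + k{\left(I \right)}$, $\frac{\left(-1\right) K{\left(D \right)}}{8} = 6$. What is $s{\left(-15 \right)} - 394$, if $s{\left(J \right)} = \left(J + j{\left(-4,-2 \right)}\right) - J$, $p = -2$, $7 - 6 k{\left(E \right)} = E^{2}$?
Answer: $- \frac{885}{2} \approx -442.5$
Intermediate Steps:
$k{\left(E \right)} = \frac{7}{6} - \frac{E^{2}}{6}$
$K{\left(D \right)} = -48$ ($K{\left(D \right)} = \left(-8\right) 6 = -48$)
$j{\left(Y,I \right)} = - \frac{287}{6} - \frac{I^{2}}{6}$ ($j{\left(Y,I \right)} = \left(-1 - 48\right) - \left(- \frac{7}{6} + \frac{I^{2}}{6}\right) = -49 - \left(- \frac{7}{6} + \frac{I^{2}}{6}\right) = - \frac{287}{6} - \frac{I^{2}}{6}$)
$s{\left(J \right)} = - \frac{97}{2}$ ($s{\left(J \right)} = \left(J - \left(\frac{287}{6} + \frac{\left(-2\right)^{2}}{6}\right)\right) - J = \left(J - \frac{97}{2}\right) - J = \left(- \frac{97}{2} + J\right) - J = - \frac{97}{2}$)
$s{\left(-15 \right)} - 394 = - \frac{97}{2} - 394 = - \frac{885}{2}$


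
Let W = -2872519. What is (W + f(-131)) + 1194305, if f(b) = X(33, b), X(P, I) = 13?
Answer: -1678201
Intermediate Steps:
f(b) = 13
(W + f(-131)) + 1194305 = (-2872519 + 13) + 1194305 = -2872506 + 1194305 = -1678201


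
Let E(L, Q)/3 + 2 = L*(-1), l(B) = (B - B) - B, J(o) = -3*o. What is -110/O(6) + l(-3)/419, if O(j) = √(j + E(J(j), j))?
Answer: 3/419 - 55*√6/9 ≈ -14.962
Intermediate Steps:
l(B) = -B (l(B) = 0 - B = -B)
E(L, Q) = -6 - 3*L (E(L, Q) = -6 + 3*(L*(-1)) = -6 + 3*(-L) = -6 - 3*L)
O(j) = √(-6 + 10*j) (O(j) = √(j + (-6 - (-9)*j)) = √(j + (-6 + 9*j)) = √(-6 + 10*j))
-110/O(6) + l(-3)/419 = -110/√(-6 + 10*6) - 1*(-3)/419 = -110/√(-6 + 60) + 3*(1/419) = -110*√6/18 + 3/419 = -55*√6/9 + 3/419 = 3/419 - 55*√6/9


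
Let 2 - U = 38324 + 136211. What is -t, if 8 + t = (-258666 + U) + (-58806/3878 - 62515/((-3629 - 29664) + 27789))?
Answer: 4623336622519/10672256 ≈ 4.3321e+5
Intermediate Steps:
U = -174533 (U = 2 - (38324 + 136211) = 2 - 1*174535 = 2 - 174535 = -174533)
t = -4623336622519/10672256 (t = -8 + ((-258666 - 174533) + (-58806/3878 - 62515/((-3629 - 29664) + 27789))) = -8 + (-433199 + (-58806*1/3878 - 62515/(-33293 + 27789))) = -8 + (-433199 + (-29403/1939 - 62515/(-5504))) = -8 + (-433199 + (-29403/1939 - 62515*(-1/5504))) = -8 + (-433199 + (-29403/1939 + 62515/5504)) = -8 + (-433199 - 40617527/10672256) = -8 - 4623251244471/10672256 = -4623336622519/10672256 ≈ -4.3321e+5)
-t = -1*(-4623336622519/10672256) = 4623336622519/10672256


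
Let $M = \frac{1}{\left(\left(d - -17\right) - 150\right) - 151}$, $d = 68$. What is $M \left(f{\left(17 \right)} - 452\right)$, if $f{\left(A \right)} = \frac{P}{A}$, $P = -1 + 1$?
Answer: $\frac{113}{54} \approx 2.0926$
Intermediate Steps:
$P = 0$
$f{\left(A \right)} = 0$ ($f{\left(A \right)} = \frac{0}{A} = 0$)
$M = - \frac{1}{216}$ ($M = \frac{1}{\left(\left(68 - -17\right) - 150\right) - 151} = \frac{1}{\left(\left(68 + 17\right) - 150\right) - 151} = \frac{1}{\left(85 - 150\right) - 151} = \frac{1}{-65 - 151} = \frac{1}{-216} = - \frac{1}{216} \approx -0.0046296$)
$M \left(f{\left(17 \right)} - 452\right) = - \frac{0 - 452}{216} = \left(- \frac{1}{216}\right) \left(-452\right) = \frac{113}{54}$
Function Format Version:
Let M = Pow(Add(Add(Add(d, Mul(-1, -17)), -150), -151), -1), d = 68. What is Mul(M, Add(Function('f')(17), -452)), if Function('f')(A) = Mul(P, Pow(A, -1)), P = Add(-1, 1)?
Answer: Rational(113, 54) ≈ 2.0926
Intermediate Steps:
P = 0
Function('f')(A) = 0 (Function('f')(A) = Mul(0, Pow(A, -1)) = 0)
M = Rational(-1, 216) (M = Pow(Add(Add(Add(68, Mul(-1, -17)), -150), -151), -1) = Pow(Add(Add(Add(68, 17), -150), -151), -1) = Pow(Add(Add(85, -150), -151), -1) = Pow(Add(-65, -151), -1) = Pow(-216, -1) = Rational(-1, 216) ≈ -0.0046296)
Mul(M, Add(Function('f')(17), -452)) = Mul(Rational(-1, 216), Add(0, -452)) = Mul(Rational(-1, 216), -452) = Rational(113, 54)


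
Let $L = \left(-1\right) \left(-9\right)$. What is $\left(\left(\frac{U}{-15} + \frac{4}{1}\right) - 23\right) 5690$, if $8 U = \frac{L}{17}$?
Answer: $- \frac{7353187}{68} \approx -1.0814 \cdot 10^{5}$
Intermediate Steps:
$L = 9$
$U = \frac{9}{136}$ ($U = \frac{9 \cdot \frac{1}{17}}{8} = \frac{1}{8} \cdot \frac{9}{17} = \frac{9}{136} \approx 0.066176$)
$\left(\left(\frac{U}{-15} + \frac{4}{1}\right) - 23\right) 5690 = \left(\left(\frac{9}{136 \left(-15\right)} + \frac{4}{1}\right) - 23\right) 5690 = \left(\left(\frac{9}{136} \left(- \frac{1}{15}\right) + 4 \cdot 1\right) - 23\right) 5690 = \left(\left(- \frac{3}{680} + 4\right) - 23\right) 5690 = \left(\frac{2717}{680} - 23\right) 5690 = \left(- \frac{12923}{680}\right) 5690 = - \frac{7353187}{68}$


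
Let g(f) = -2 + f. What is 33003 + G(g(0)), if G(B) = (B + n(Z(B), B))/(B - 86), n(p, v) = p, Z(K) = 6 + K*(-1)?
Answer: 1452129/44 ≈ 33003.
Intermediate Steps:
Z(K) = 6 - K
G(B) = 6/(-86 + B) (G(B) = (B + (6 - B))/(B - 86) = 6/(-86 + B))
33003 + G(g(0)) = 33003 + 6/(-86 + (-2 + 0)) = 33003 + 6/(-86 - 2) = 33003 + 6/(-88) = 33003 + 6*(-1/88) = 33003 - 3/44 = 1452129/44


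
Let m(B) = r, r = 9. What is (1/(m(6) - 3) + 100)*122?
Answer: 36661/3 ≈ 12220.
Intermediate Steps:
m(B) = 9
(1/(m(6) - 3) + 100)*122 = (1/(9 - 3) + 100)*122 = (1/6 + 100)*122 = (⅙ + 100)*122 = (601/6)*122 = 36661/3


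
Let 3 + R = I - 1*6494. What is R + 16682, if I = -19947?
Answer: -9762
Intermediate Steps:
R = -26444 (R = -3 + (-19947 - 1*6494) = -3 + (-19947 - 6494) = -3 - 26441 = -26444)
R + 16682 = -26444 + 16682 = -9762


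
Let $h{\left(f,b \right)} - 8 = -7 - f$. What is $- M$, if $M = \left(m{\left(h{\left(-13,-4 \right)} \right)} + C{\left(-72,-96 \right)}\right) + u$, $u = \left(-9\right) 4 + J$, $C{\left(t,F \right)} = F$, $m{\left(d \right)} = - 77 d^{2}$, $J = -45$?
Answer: $15269$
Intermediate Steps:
$h{\left(f,b \right)} = 1 - f$ ($h{\left(f,b \right)} = 8 - \left(7 + f\right) = 1 - f$)
$u = -81$ ($u = \left(-9\right) 4 - 45 = -36 - 45 = -81$)
$M = -15269$ ($M = \left(- 77 \left(1 - -13\right)^{2} - 96\right) - 81 = \left(- 77 \left(1 + 13\right)^{2} - 96\right) - 81 = \left(- 77 \cdot 14^{2} - 96\right) - 81 = \left(\left(-77\right) 196 - 96\right) - 81 = \left(-15092 - 96\right) - 81 = -15188 - 81 = -15269$)
$- M = \left(-1\right) \left(-15269\right) = 15269$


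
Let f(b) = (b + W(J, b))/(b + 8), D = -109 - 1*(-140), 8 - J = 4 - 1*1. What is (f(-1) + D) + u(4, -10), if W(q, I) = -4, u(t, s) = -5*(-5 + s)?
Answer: 737/7 ≈ 105.29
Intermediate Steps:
J = 5 (J = 8 - (4 - 1*1) = 8 - (4 - 1) = 8 - 1*3 = 8 - 3 = 5)
u(t, s) = 25 - 5*s
D = 31 (D = -109 + 140 = 31)
f(b) = (-4 + b)/(8 + b) (f(b) = (b - 4)/(b + 8) = (-4 + b)/(8 + b))
(f(-1) + D) + u(4, -10) = ((-4 - 1)/(8 - 1) + 31) + (25 - 5*(-10)) = (-5/7 + 31) + (25 + 50) = ((⅐)*(-5) + 31) + 75 = (-5/7 + 31) + 75 = 212/7 + 75 = 737/7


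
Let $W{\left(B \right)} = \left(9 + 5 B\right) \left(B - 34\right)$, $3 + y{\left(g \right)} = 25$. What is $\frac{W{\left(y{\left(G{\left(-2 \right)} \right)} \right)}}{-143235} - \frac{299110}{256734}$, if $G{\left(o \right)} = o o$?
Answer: $- \frac{262200029}{226995645} \approx -1.1551$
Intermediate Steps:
$G{\left(o \right)} = o^{2}$
$y{\left(g \right)} = 22$ ($y{\left(g \right)} = -3 + 25 = 22$)
$W{\left(B \right)} = \left(-34 + B\right) \left(9 + 5 B\right)$ ($W{\left(B \right)} = \left(9 + 5 B\right) \left(-34 + B\right) = \left(-34 + B\right) \left(9 + 5 B\right)$)
$\frac{W{\left(y{\left(G{\left(-2 \right)} \right)} \right)}}{-143235} - \frac{299110}{256734} = \frac{-306 - 3542 + 5 \cdot 22^{2}}{-143235} - \frac{299110}{256734} = \left(-306 - 3542 + 5 \cdot 484\right) \left(- \frac{1}{143235}\right) - \frac{149555}{128367} = \left(-306 - 3542 + 2420\right) \left(- \frac{1}{143235}\right) - \frac{149555}{128367} = \left(-1428\right) \left(- \frac{1}{143235}\right) - \frac{149555}{128367} = \frac{476}{47745} - \frac{149555}{128367} = - \frac{262200029}{226995645}$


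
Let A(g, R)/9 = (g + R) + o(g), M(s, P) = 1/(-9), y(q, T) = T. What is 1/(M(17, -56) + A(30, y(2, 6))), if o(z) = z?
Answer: 9/5345 ≈ 0.0016838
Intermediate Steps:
M(s, P) = -⅑
A(g, R) = 9*R + 18*g (A(g, R) = 9*((g + R) + g) = 9*((R + g) + g) = 9*(R + 2*g) = 9*R + 18*g)
1/(M(17, -56) + A(30, y(2, 6))) = 1/(-⅑ + (9*6 + 18*30)) = 1/(-⅑ + (54 + 540)) = 1/(-⅑ + 594) = 1/(5345/9) = 9/5345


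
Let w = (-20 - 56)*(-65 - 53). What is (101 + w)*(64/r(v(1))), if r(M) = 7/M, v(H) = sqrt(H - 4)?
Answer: 580416*I*sqrt(3)/7 ≈ 1.4362e+5*I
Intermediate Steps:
w = 8968 (w = -76*(-118) = 8968)
v(H) = sqrt(-4 + H)
(101 + w)*(64/r(v(1))) = (101 + 8968)*(64/((7/(sqrt(-4 + 1))))) = 9069*(64/((7/(sqrt(-3))))) = 9069*(64/((7/((I*sqrt(3)))))) = 9069*(64/((7*(-I*sqrt(3)/3)))) = 9069*(64/((-7*I*sqrt(3)/3))) = 9069*(64*(I*sqrt(3)/7)) = 9069*(64*I*sqrt(3)/7) = 580416*I*sqrt(3)/7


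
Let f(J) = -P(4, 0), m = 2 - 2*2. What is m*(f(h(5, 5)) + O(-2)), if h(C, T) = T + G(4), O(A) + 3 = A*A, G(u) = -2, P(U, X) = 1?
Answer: 0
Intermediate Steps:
O(A) = -3 + A² (O(A) = -3 + A*A = -3 + A²)
m = -2 (m = 2 - 4 = -2)
h(C, T) = -2 + T (h(C, T) = T - 2 = -2 + T)
f(J) = -1 (f(J) = -1*1 = -1)
m*(f(h(5, 5)) + O(-2)) = -2*(-1 + (-3 + (-2)²)) = -2*(-1 + (-3 + 4)) = -2*(-1 + 1) = -2*0 = 0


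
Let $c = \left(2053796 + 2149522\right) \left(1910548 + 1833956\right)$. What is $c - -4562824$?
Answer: $15739345627096$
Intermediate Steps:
$c = 15739341064272$ ($c = 4203318 \cdot 3744504 = 15739341064272$)
$c - -4562824 = 15739341064272 - -4562824 = 15739341064272 + 4562824 = 15739345627096$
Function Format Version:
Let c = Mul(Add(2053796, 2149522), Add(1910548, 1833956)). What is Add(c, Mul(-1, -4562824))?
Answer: 15739345627096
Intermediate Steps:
c = 15739341064272 (c = Mul(4203318, 3744504) = 15739341064272)
Add(c, Mul(-1, -4562824)) = Add(15739341064272, Mul(-1, -4562824)) = Add(15739341064272, 4562824) = 15739345627096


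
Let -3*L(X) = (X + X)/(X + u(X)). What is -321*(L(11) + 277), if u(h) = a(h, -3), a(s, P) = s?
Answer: -88810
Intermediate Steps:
u(h) = h
L(X) = -⅓ (L(X) = -(X + X)/(3*(X + X)) = -2*X/(3*(2*X)) = -2*X*1/(2*X)/3 = -⅓*1 = -⅓)
-321*(L(11) + 277) = -321*(-⅓ + 277) = -321*830/3 = -88810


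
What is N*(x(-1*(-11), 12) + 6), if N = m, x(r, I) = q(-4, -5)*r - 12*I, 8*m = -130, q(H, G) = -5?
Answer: 12545/4 ≈ 3136.3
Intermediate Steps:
m = -65/4 (m = (⅛)*(-130) = -65/4 ≈ -16.250)
x(r, I) = -12*I - 5*r (x(r, I) = -5*r - 12*I = -12*I - 5*r)
N = -65/4 ≈ -16.250
N*(x(-1*(-11), 12) + 6) = -65*((-12*12 - (-5)*(-11)) + 6)/4 = -65*((-144 - 5*11) + 6)/4 = -65*((-144 - 55) + 6)/4 = -65*(-199 + 6)/4 = -65/4*(-193) = 12545/4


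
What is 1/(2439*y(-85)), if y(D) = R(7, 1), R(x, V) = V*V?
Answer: 1/2439 ≈ 0.00041000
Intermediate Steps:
R(x, V) = V²
y(D) = 1 (y(D) = 1² = 1)
1/(2439*y(-85)) = 1/(2439*1) = (1/2439)*1 = 1/2439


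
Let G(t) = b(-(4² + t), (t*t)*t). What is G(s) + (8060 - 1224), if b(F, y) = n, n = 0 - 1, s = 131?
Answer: 6835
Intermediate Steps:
n = -1
b(F, y) = -1
G(t) = -1
G(s) + (8060 - 1224) = -1 + (8060 - 1224) = -1 + 6836 = 6835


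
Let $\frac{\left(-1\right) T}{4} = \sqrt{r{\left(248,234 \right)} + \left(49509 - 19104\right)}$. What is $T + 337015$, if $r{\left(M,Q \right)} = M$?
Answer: $337015 - 4 \sqrt{30653} \approx 3.3631 \cdot 10^{5}$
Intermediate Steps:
$T = - 4 \sqrt{30653}$ ($T = - 4 \sqrt{248 + \left(49509 - 19104\right)} = - 4 \sqrt{248 + 30405} = - 4 \sqrt{30653} \approx -700.32$)
$T + 337015 = - 4 \sqrt{30653} + 337015 = 337015 - 4 \sqrt{30653}$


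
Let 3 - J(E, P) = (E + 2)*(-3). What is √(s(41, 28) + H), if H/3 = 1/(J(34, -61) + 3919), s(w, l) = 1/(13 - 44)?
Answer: I*√511810/4030 ≈ 0.17752*I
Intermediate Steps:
J(E, P) = 9 + 3*E (J(E, P) = 3 - (E + 2)*(-3) = 3 - (2 + E)*(-3) = 3 - (-6 - 3*E) = 3 + (6 + 3*E) = 9 + 3*E)
s(w, l) = -1/31 (s(w, l) = 1/(-31) = -1/31)
H = 3/4030 (H = 3/((9 + 3*34) + 3919) = 3/((9 + 102) + 3919) = 3/(111 + 3919) = 3/4030 ≈ 0.00074442)
√(s(41, 28) + H) = √(-1/31 + 3/4030) = √(-127/4030) = I*√511810/4030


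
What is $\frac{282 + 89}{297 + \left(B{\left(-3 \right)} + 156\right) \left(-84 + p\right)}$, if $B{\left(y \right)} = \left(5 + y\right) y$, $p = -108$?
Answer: $- \frac{371}{28503} \approx -0.013016$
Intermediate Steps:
$B{\left(y \right)} = y \left(5 + y\right)$
$\frac{282 + 89}{297 + \left(B{\left(-3 \right)} + 156\right) \left(-84 + p\right)} = \frac{282 + 89}{297 + \left(- 3 \left(5 - 3\right) + 156\right) \left(-84 - 108\right)} = \frac{371}{297 + \left(\left(-3\right) 2 + 156\right) \left(-192\right)} = \frac{371}{297 + \left(-6 + 156\right) \left(-192\right)} = \frac{371}{297 + 150 \left(-192\right)} = \frac{371}{297 - 28800} = \frac{371}{-28503} = 371 \left(- \frac{1}{28503}\right) = - \frac{371}{28503}$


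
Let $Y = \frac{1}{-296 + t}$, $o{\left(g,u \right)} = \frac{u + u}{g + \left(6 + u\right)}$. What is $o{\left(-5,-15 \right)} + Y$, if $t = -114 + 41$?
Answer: $\frac{5528}{2583} \approx 2.1401$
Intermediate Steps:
$t = -73$
$o{\left(g,u \right)} = \frac{2 u}{6 + g + u}$
$Y = - \frac{1}{369}$ ($Y = \frac{1}{-296 - 73} = \frac{1}{-369} = - \frac{1}{369} \approx -0.00271$)
$o{\left(-5,-15 \right)} + Y = 2 \left(-15\right) \frac{1}{6 - 5 - 15} - \frac{1}{369} = 2 \left(-15\right) \frac{1}{-14} - \frac{1}{369} = 2 \left(-15\right) \left(- \frac{1}{14}\right) - \frac{1}{369} = \frac{15}{7} - \frac{1}{369} = \frac{5528}{2583}$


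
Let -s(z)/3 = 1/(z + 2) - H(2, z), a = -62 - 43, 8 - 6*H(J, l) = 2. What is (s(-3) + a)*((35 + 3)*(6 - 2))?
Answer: -15048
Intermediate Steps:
H(J, l) = 1 (H(J, l) = 4/3 - ⅙*2 = 4/3 - ⅓ = 1)
a = -105
s(z) = 3 - 3/(2 + z) (s(z) = -3*(1/(z + 2) - 1*1) = -3*(1/(2 + z) - 1) = -3*(-1 + 1/(2 + z)) = 3 - 3/(2 + z))
(s(-3) + a)*((35 + 3)*(6 - 2)) = (3*(1 - 3)/(2 - 3) - 105)*((35 + 3)*(6 - 2)) = (3*(-2)/(-1) - 105)*(38*4) = (3*(-1)*(-2) - 105)*152 = (6 - 105)*152 = -99*152 = -15048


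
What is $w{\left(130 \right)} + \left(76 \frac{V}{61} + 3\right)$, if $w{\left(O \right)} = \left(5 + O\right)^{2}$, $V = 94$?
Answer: $\frac{1119052}{61} \approx 18345.0$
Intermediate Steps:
$w{\left(130 \right)} + \left(76 \frac{V}{61} + 3\right) = \left(5 + 130\right)^{2} + \left(76 \cdot \frac{94}{61} + 3\right) = 135^{2} + \left(76 \cdot 94 \cdot \frac{1}{61} + 3\right) = 18225 + \left(76 \cdot \frac{94}{61} + 3\right) = 18225 + \left(\frac{7144}{61} + 3\right) = 18225 + \frac{7327}{61} = \frac{1119052}{61}$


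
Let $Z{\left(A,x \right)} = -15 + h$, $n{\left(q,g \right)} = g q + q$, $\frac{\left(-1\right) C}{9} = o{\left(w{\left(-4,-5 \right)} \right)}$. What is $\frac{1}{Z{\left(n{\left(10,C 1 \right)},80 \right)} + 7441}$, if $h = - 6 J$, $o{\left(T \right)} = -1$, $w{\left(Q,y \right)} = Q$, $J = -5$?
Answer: $\frac{1}{7456} \approx 0.00013412$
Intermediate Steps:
$C = 9$ ($C = \left(-9\right) \left(-1\right) = 9$)
$h = 30$ ($h = \left(-6\right) \left(-5\right) = 30$)
$n{\left(q,g \right)} = q + g q$
$Z{\left(A,x \right)} = 15$ ($Z{\left(A,x \right)} = -15 + 30 = 15$)
$\frac{1}{Z{\left(n{\left(10,C 1 \right)},80 \right)} + 7441} = \frac{1}{15 + 7441} = \frac{1}{7456}$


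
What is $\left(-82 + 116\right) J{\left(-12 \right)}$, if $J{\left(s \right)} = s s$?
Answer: $4896$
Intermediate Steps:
$J{\left(s \right)} = s^{2}$
$\left(-82 + 116\right) J{\left(-12 \right)} = \left(-82 + 116\right) \left(-12\right)^{2} = 34 \cdot 144 = 4896$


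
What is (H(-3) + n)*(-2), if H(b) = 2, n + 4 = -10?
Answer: 24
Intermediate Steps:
n = -14 (n = -4 - 10 = -14)
(H(-3) + n)*(-2) = (2 - 14)*(-2) = -12*(-2) = 24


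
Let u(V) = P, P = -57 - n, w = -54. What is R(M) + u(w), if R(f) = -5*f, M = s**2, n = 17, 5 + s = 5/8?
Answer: -10861/64 ≈ -169.70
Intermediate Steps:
s = -35/8 (s = -5 + 5/8 = -35/8 ≈ -4.3750)
P = -74 (P = -57 - 1*17 = -57 - 17 = -74)
u(V) = -74
M = 1225/64 (M = (-35/8)**2 = 1225/64 ≈ 19.141)
R(M) + u(w) = -5*1225/64 - 74 = -6125/64 - 74 = -10861/64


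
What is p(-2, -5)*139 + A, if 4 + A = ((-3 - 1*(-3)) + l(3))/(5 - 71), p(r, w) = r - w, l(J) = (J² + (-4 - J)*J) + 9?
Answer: 9087/22 ≈ 413.05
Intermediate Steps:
l(J) = 9 + J² + J*(-4 - J) (l(J) = (J² + J*(-4 - J)) + 9 = 9 + J² + J*(-4 - J))
A = -87/22 (A = -4 + ((-3 - 1*(-3)) + (9 - 4*3))/(5 - 71) = -4 + ((-3 + 3) + (9 - 12))/(-66) = -4 + (0 - 3)*(-1/66) = -4 - 3*(-1/66) = -4 + 1/22 = -87/22 ≈ -3.9545)
p(-2, -5)*139 + A = (-2 - 1*(-5))*139 - 87/22 = (-2 + 5)*139 - 87/22 = 3*139 - 87/22 = 417 - 87/22 = 9087/22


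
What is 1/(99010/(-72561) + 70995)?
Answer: 72561/5151369185 ≈ 1.4086e-5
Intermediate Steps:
1/(99010/(-72561) + 70995) = 1/(99010*(-1/72561) + 70995) = 1/(-99010/72561 + 70995) = 1/(5151369185/72561) = 72561/5151369185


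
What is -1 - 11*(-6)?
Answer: 65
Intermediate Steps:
-1 - 11*(-6) = -1 + 66 = 65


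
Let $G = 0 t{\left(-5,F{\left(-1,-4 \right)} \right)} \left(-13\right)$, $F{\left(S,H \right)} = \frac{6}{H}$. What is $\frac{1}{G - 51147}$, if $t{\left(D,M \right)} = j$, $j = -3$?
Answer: $- \frac{1}{51147} \approx -1.9551 \cdot 10^{-5}$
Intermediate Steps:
$t{\left(D,M \right)} = -3$
$G = 0$ ($G = 0 \left(-3\right) \left(-13\right) = 0 \left(-13\right) = 0$)
$\frac{1}{G - 51147} = \frac{1}{0 - 51147} = \frac{1}{-51147} = - \frac{1}{51147}$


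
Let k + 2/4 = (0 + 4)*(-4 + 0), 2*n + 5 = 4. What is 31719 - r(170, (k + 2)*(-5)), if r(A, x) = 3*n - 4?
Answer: 63449/2 ≈ 31725.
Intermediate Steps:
n = -1/2 (n = -5/2 + (1/2)*4 = -5/2 + 2 = -1/2 ≈ -0.50000)
k = -33/2 (k = -1/2 + (0 + 4)*(-4 + 0) = -1/2 + 4*(-4) = -1/2 - 16 = -33/2 ≈ -16.500)
r(A, x) = -11/2 (r(A, x) = 3*(-1/2) - 4 = -3/2 - 4 = -11/2)
31719 - r(170, (k + 2)*(-5)) = 31719 - 1*(-11/2) = 31719 + 11/2 = 63449/2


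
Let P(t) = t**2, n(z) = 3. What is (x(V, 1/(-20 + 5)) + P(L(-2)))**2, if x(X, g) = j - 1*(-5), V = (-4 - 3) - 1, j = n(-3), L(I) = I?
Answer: 144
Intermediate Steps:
j = 3
V = -8 (V = -7 - 1 = -8)
x(X, g) = 8 (x(X, g) = 3 - 1*(-5) = 3 + 5 = 8)
(x(V, 1/(-20 + 5)) + P(L(-2)))**2 = (8 + (-2)**2)**2 = (8 + 4)**2 = 12**2 = 144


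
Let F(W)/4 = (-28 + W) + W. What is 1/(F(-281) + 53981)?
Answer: 1/51621 ≈ 1.9372e-5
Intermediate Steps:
F(W) = -112 + 8*W (F(W) = 4*((-28 + W) + W) = 4*(-28 + 2*W) = -112 + 8*W)
1/(F(-281) + 53981) = 1/((-112 + 8*(-281)) + 53981) = 1/((-112 - 2248) + 53981) = 1/(-2360 + 53981) = 1/51621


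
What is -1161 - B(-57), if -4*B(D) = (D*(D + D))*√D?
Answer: -1161 + 3249*I*√57/2 ≈ -1161.0 + 12265.0*I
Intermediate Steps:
B(D) = -D^(5/2)/2 (B(D) = -D*(D + D)*√D/4 = -D*(2*D)*√D/4 = -2*D²*√D/4 = -D^(5/2)/2)
-1161 - B(-57) = -1161 - (-1)*(-57)^(5/2)/2 = -1161 - (-1)*3249*I*√57/2 = -1161 - (-3249)*I*√57/2 = -1161 + 3249*I*√57/2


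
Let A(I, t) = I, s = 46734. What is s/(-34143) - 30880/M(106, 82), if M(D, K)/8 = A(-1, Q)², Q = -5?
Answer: -43946238/11381 ≈ -3861.4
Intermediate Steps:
M(D, K) = 8 (M(D, K) = 8*(-1)² = 8*1 = 8)
s/(-34143) - 30880/M(106, 82) = 46734/(-34143) - 30880/8 = 46734*(-1/34143) - 30880*⅛ = -15578/11381 - 3860 = -43946238/11381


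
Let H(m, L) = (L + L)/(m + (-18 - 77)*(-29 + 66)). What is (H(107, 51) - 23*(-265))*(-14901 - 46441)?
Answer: -106181253753/284 ≈ -3.7388e+8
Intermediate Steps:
H(m, L) = 2*L/(-3515 + m) (H(m, L) = (2*L)/(m - 95*37) = (2*L)/(m - 3515) = (2*L)/(-3515 + m) = 2*L/(-3515 + m))
(H(107, 51) - 23*(-265))*(-14901 - 46441) = (2*51/(-3515 + 107) - 23*(-265))*(-14901 - 46441) = (2*51/(-3408) + 6095)*(-61342) = (2*51*(-1/3408) + 6095)*(-61342) = (-17/568 + 6095)*(-61342) = (3461943/568)*(-61342) = -106181253753/284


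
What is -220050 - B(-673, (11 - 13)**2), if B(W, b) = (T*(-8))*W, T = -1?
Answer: -214666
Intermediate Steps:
B(W, b) = 8*W (B(W, b) = (-1*(-8))*W = 8*W)
-220050 - B(-673, (11 - 13)**2) = -220050 - 8*(-673) = -220050 - 1*(-5384) = -220050 + 5384 = -214666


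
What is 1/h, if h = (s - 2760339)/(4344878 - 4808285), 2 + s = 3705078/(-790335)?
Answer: 9390942855/55938405367 ≈ 0.16788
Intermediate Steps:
s = -135532/20265 (s = -2 + 3705078/(-790335) = -2 + 3705078*(-1/790335) = -2 - 95002/20265 = -135532/20265 ≈ -6.6880)
h = 55938405367/9390942855 (h = (-135532/20265 - 2760339)/(4344878 - 4808285) = -55938405367/20265/(-463407) = -55938405367/20265*(-1/463407) = 55938405367/9390942855 ≈ 5.9566)
1/h = 1/(55938405367/9390942855) = 9390942855/55938405367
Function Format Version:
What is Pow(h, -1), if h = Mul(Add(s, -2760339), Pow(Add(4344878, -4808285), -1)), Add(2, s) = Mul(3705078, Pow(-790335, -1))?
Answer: Rational(9390942855, 55938405367) ≈ 0.16788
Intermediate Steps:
s = Rational(-135532, 20265) (s = Add(-2, Mul(3705078, Pow(-790335, -1))) = Add(-2, Mul(3705078, Rational(-1, 790335))) = Add(-2, Rational(-95002, 20265)) = Rational(-135532, 20265) ≈ -6.6880)
h = Rational(55938405367, 9390942855) (h = Mul(Add(Rational(-135532, 20265), -2760339), Pow(Add(4344878, -4808285), -1)) = Mul(Rational(-55938405367, 20265), Pow(-463407, -1)) = Mul(Rational(-55938405367, 20265), Rational(-1, 463407)) = Rational(55938405367, 9390942855) ≈ 5.9566)
Pow(h, -1) = Pow(Rational(55938405367, 9390942855), -1) = Rational(9390942855, 55938405367)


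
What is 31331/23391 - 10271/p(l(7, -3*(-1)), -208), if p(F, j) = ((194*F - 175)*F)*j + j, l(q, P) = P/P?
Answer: 370585921/97306560 ≈ 3.8084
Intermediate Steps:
l(q, P) = 1
p(F, j) = j + F*j*(-175 + 194*F) (p(F, j) = ((-175 + 194*F)*F)*j + j = (F*(-175 + 194*F))*j + j = F*j*(-175 + 194*F) + j = j + F*j*(-175 + 194*F))
31331/23391 - 10271/p(l(7, -3*(-1)), -208) = 31331/23391 - 10271*(-1/(208*(1 - 175*1 + 194*1²))) = 31331*(1/23391) - 10271*(-1/(208*(1 - 175 + 194*1))) = 31331/23391 - 10271*(-1/(208*(1 - 175 + 194))) = 31331/23391 - 10271/((-208*20)) = 31331/23391 - 10271/(-4160) = 31331/23391 - 10271*(-1/4160) = 31331/23391 + 10271/4160 = 370585921/97306560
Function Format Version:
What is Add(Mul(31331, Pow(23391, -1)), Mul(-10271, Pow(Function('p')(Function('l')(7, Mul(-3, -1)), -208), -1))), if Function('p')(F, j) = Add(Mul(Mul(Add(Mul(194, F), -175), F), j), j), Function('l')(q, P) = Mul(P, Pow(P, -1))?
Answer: Rational(370585921, 97306560) ≈ 3.8084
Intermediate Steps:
Function('l')(q, P) = 1
Function('p')(F, j) = Add(j, Mul(F, j, Add(-175, Mul(194, F)))) (Function('p')(F, j) = Add(Mul(Mul(Add(-175, Mul(194, F)), F), j), j) = Add(Mul(Mul(F, Add(-175, Mul(194, F))), j), j) = Add(Mul(F, j, Add(-175, Mul(194, F))), j) = Add(j, Mul(F, j, Add(-175, Mul(194, F)))))
Add(Mul(31331, Pow(23391, -1)), Mul(-10271, Pow(Function('p')(Function('l')(7, Mul(-3, -1)), -208), -1))) = Add(Mul(31331, Pow(23391, -1)), Mul(-10271, Pow(Mul(-208, Add(1, Mul(-175, 1), Mul(194, Pow(1, 2)))), -1))) = Add(Mul(31331, Rational(1, 23391)), Mul(-10271, Pow(Mul(-208, Add(1, -175, Mul(194, 1))), -1))) = Add(Rational(31331, 23391), Mul(-10271, Pow(Mul(-208, Add(1, -175, 194)), -1))) = Add(Rational(31331, 23391), Mul(-10271, Pow(Mul(-208, 20), -1))) = Add(Rational(31331, 23391), Mul(-10271, Pow(-4160, -1))) = Add(Rational(31331, 23391), Mul(-10271, Rational(-1, 4160))) = Add(Rational(31331, 23391), Rational(10271, 4160)) = Rational(370585921, 97306560)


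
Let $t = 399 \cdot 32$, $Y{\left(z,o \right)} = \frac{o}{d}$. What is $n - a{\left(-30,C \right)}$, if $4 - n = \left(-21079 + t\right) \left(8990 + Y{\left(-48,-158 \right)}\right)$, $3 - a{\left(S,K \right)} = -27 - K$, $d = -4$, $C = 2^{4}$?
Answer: $\frac{150088265}{2} \approx 7.5044 \cdot 10^{7}$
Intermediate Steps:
$C = 16$
$a{\left(S,K \right)} = 30 + K$ ($a{\left(S,K \right)} = 3 - \left(-27 - K\right) = 3 + \left(27 + K\right) = 30 + K$)
$Y{\left(z,o \right)} = - \frac{o}{4}$ ($Y{\left(z,o \right)} = \frac{o}{-4} = o \left(- \frac{1}{4}\right) = - \frac{o}{4}$)
$t = 12768$
$n = \frac{150088357}{2}$ ($n = 4 - \left(-21079 + 12768\right) \left(8990 - - \frac{79}{2}\right) = 4 - - 8311 \left(8990 + \frac{79}{2}\right) = 4 - \left(-8311\right) \frac{18059}{2} = 4 - - \frac{150088349}{2} = 4 + \frac{150088349}{2} = \frac{150088357}{2} \approx 7.5044 \cdot 10^{7}$)
$n - a{\left(-30,C \right)} = \frac{150088357}{2} - \left(30 + 16\right) = \frac{150088357}{2} - 46 = \frac{150088265}{2}$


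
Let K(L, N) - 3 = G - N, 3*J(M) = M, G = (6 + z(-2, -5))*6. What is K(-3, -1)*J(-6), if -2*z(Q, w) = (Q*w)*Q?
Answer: -200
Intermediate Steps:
z(Q, w) = -w*Q**2/2 (z(Q, w) = -Q*w*Q/2 = -w*Q**2/2)
G = 96 (G = (6 - 1/2*(-5)*(-2)**2)*6 = (6 - 1/2*(-5)*4)*6 = (6 + 10)*6 = 16*6 = 96)
J(M) = M/3
K(L, N) = 99 - N (K(L, N) = 3 + (96 - N) = 99 - N)
K(-3, -1)*J(-6) = (99 - 1*(-1))*((1/3)*(-6)) = (99 + 1)*(-2) = 100*(-2) = -200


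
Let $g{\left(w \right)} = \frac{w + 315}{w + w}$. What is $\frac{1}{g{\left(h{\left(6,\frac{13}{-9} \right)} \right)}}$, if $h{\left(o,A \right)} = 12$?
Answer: $\frac{8}{109} \approx 0.073395$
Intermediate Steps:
$g{\left(w \right)} = \frac{315 + w}{2 w}$
$\frac{1}{g{\left(h{\left(6,\frac{13}{-9} \right)} \right)}} = \frac{1}{\frac{1}{2} \cdot \frac{1}{12} \left(315 + 12\right)} = \frac{1}{\frac{1}{2} \cdot \frac{1}{12} \cdot 327} = \frac{1}{\frac{109}{8}} = \frac{8}{109}$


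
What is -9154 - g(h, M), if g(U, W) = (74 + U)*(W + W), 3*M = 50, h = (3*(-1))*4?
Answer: -33662/3 ≈ -11221.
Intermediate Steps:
h = -12 (h = -3*4 = -12)
M = 50/3 (M = (⅓)*50 = 50/3 ≈ 16.667)
g(U, W) = 2*W*(74 + U) (g(U, W) = (74 + U)*(2*W) = 2*W*(74 + U))
-9154 - g(h, M) = -9154 - 2*50*(74 - 12)/3 = -9154 - 2*50*62/3 = -9154 - 1*6200/3 = -9154 - 6200/3 = -33662/3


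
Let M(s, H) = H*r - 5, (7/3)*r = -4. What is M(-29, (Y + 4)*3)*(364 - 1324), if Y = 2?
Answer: 240960/7 ≈ 34423.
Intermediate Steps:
r = -12/7 (r = (3/7)*(-4) = -12/7 ≈ -1.7143)
M(s, H) = -5 - 12*H/7 (M(s, H) = H*(-12/7) - 5 = -12*H/7 - 5 = -5 - 12*H/7)
M(-29, (Y + 4)*3)*(364 - 1324) = (-5 - 12*(2 + 4)*3/7)*(364 - 1324) = (-5 - 72*3/7)*(-960) = (-5 - 12/7*18)*(-960) = (-5 - 216/7)*(-960) = -251/7*(-960) = 240960/7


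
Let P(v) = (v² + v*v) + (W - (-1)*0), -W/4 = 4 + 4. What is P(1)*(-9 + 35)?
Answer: -780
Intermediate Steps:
W = -32 (W = -4*(4 + 4) = -4*8 = -32)
P(v) = -32 + 2*v² (P(v) = (v² + v*v) + (-32 - (-1)*0) = (v² + v²) + (-32 - 1*0) = 2*v² + (-32 + 0) = 2*v² - 32 = -32 + 2*v²)
P(1)*(-9 + 35) = (-32 + 2*1²)*(-9 + 35) = (-32 + 2*1)*26 = (-32 + 2)*26 = -30*26 = -780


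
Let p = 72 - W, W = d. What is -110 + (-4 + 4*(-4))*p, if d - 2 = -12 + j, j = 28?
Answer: -1190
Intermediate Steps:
d = 18 (d = 2 + (-12 + 28) = 2 + 16 = 18)
W = 18
p = 54 (p = 72 - 1*18 = 72 - 18 = 54)
-110 + (-4 + 4*(-4))*p = -110 + (-4 + 4*(-4))*54 = -110 + (-4 - 16)*54 = -110 - 20*54 = -110 - 1080 = -1190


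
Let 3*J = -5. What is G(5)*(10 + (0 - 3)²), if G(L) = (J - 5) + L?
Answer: -95/3 ≈ -31.667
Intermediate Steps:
J = -5/3 (J = (⅓)*(-5) = -5/3 ≈ -1.6667)
G(L) = -20/3 + L (G(L) = (-5/3 - 5) + L = -20/3 + L)
G(5)*(10 + (0 - 3)²) = (-20/3 + 5)*(10 + (0 - 3)²) = -5*(10 + (-3)²)/3 = -5*(10 + 9)/3 = -5/3*19 = -95/3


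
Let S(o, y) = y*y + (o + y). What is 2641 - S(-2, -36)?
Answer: 1383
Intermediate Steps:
S(o, y) = o + y + y² (S(o, y) = y² + (o + y) = o + y + y²)
2641 - S(-2, -36) = 2641 - (-2 - 36 + (-36)²) = 2641 - (-2 - 36 + 1296) = 2641 - 1*1258 = 2641 - 1258 = 1383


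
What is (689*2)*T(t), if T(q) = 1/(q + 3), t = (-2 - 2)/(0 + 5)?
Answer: 6890/11 ≈ 626.36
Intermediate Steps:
t = -4/5 ≈ -0.80000
T(q) = 1/(3 + q)
(689*2)*T(t) = (689*2)/(3 - 4/5) = 1378/(11/5) = 1378*(5/11) = 6890/11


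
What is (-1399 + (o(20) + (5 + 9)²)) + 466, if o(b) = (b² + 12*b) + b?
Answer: -77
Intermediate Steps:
o(b) = b² + 13*b
(-1399 + (o(20) + (5 + 9)²)) + 466 = (-1399 + (20*(13 + 20) + (5 + 9)²)) + 466 = (-1399 + (20*33 + 14²)) + 466 = (-1399 + (660 + 196)) + 466 = (-1399 + 856) + 466 = -543 + 466 = -77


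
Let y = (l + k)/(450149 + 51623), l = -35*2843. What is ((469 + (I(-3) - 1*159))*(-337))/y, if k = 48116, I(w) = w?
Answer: 51912829348/51389 ≈ 1.0102e+6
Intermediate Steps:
l = -99505
y = -51389/501772 (y = (-99505 + 48116)/(450149 + 51623) = -51389/501772 ≈ -0.10242)
((469 + (I(-3) - 1*159))*(-337))/y = ((469 + (-3 - 1*159))*(-337))/(-51389/501772) = ((469 + (-3 - 159))*(-337))*(-501772/51389) = ((469 - 162)*(-337))*(-501772/51389) = (307*(-337))*(-501772/51389) = -103459*(-501772/51389) = 51912829348/51389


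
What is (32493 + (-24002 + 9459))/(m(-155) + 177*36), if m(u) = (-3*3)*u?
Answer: 17950/7767 ≈ 2.3111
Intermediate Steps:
m(u) = -9*u
(32493 + (-24002 + 9459))/(m(-155) + 177*36) = (32493 + (-24002 + 9459))/(-9*(-155) + 177*36) = (32493 - 14543)/(1395 + 6372) = 17950/7767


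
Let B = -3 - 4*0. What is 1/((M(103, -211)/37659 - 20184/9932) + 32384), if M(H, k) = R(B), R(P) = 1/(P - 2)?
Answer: 467536485/15139751391187 ≈ 3.0881e-5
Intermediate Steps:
B = -3 (B = -3 + 0 = -3)
R(P) = 1/(-2 + P)
M(H, k) = -1/5 (M(H, k) = 1/(-2 - 3) = 1/(-5) = -1/5)
1/((M(103, -211)/37659 - 20184/9932) + 32384) = 1/((-1/5/37659 - 20184/9932) + 32384) = 1/((-1/5*1/37659 - 20184*1/9932) + 32384) = 1/((-1/188295 - 5046/2483) + 32384) = 1/(-950139053/467536485 + 32384) = 1/(15139751391187/467536485) = 467536485/15139751391187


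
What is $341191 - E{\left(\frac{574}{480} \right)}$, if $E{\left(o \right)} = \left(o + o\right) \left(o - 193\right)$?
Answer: $\frac{9839512271}{28800} \approx 3.4165 \cdot 10^{5}$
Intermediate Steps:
$E{\left(o \right)} = 2 o \left(-193 + o\right)$
$341191 - E{\left(\frac{574}{480} \right)} = 341191 - 2 \cdot \frac{574}{480} \left(-193 + \frac{574}{480}\right) = 341191 - 2 \cdot 574 \cdot \frac{1}{480} \left(-193 + 574 \cdot \frac{1}{480}\right) = 341191 - 2 \cdot \frac{287}{240} \left(-193 + \frac{287}{240}\right) = 341191 - 2 \cdot \frac{287}{240} \left(- \frac{46033}{240}\right) = 341191 - - \frac{13211471}{28800} = 341191 + \frac{13211471}{28800} = \frac{9839512271}{28800}$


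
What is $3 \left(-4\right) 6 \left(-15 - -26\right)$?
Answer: $-792$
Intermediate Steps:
$3 \left(-4\right) 6 \left(-15 - -26\right) = \left(-12\right) 6 \left(-15 + 26\right) = \left(-72\right) 11 = -792$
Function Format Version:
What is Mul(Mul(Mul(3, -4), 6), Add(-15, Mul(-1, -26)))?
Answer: -792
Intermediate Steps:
Mul(Mul(Mul(3, -4), 6), Add(-15, Mul(-1, -26))) = Mul(Mul(-12, 6), Add(-15, 26)) = Mul(-72, 11) = -792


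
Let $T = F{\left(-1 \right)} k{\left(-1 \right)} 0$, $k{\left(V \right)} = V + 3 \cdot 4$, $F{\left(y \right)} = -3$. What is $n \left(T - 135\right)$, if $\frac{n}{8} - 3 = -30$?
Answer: $29160$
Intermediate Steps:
$n = -216$ ($n = 24 + 8 \left(-30\right) = 24 - 240 = -216$)
$k{\left(V \right)} = 12 + V$ ($k{\left(V \right)} = V + 12 = 12 + V$)
$T = 0$ ($T = - 3 \left(12 - 1\right) 0 = \left(-3\right) 11 \cdot 0 = \left(-33\right) 0 = 0$)
$n \left(T - 135\right) = - 216 \left(0 - 135\right) = \left(-216\right) \left(-135\right) = 29160$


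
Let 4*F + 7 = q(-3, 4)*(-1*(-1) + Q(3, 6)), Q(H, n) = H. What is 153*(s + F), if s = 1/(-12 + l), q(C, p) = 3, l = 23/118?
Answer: 993429/5572 ≈ 178.29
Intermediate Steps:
l = 23/118 (l = 23*(1/118) = 23/118 ≈ 0.19492)
s = -118/1393 (s = 1/(-12 + 23/118) = 1/(-1393/118) = -118/1393 ≈ -0.084709)
F = 5/4 (F = -7/4 + (3*(-1*(-1) + 3))/4 = -7/4 + (3*(1 + 3))/4 = -7/4 + (3*4)/4 = -7/4 + (¼)*12 = -7/4 + 3 = 5/4 ≈ 1.2500)
153*(s + F) = 153*(-118/1393 + 5/4) = 153*(6493/5572) = 993429/5572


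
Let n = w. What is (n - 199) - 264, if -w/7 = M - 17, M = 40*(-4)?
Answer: 776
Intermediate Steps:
M = -160
w = 1239 (w = -7*(-160 - 17) = -7*(-177) = 1239)
n = 1239
(n - 199) - 264 = (1239 - 199) - 264 = 1040 - 264 = 776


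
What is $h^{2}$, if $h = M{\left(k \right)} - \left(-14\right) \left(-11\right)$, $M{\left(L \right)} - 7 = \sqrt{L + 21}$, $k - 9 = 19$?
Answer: $19600$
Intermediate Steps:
$k = 28$ ($k = 9 + 19 = 28$)
$M{\left(L \right)} = 7 + \sqrt{21 + L}$ ($M{\left(L \right)} = 7 + \sqrt{L + 21} = 7 + \sqrt{21 + L}$)
$h = -140$ ($h = \left(7 + \sqrt{21 + 28}\right) - \left(-14\right) \left(-11\right) = \left(7 + \sqrt{49}\right) - 154 = \left(7 + 7\right) - 154 = 14 - 154 = -140$)
$h^{2} = \left(-140\right)^{2} = 19600$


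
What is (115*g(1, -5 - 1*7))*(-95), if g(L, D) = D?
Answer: 131100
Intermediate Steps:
(115*g(1, -5 - 1*7))*(-95) = (115*(-5 - 1*7))*(-95) = (115*(-5 - 7))*(-95) = (115*(-12))*(-95) = -1380*(-95) = 131100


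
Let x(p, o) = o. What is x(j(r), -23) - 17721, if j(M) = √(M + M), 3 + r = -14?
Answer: -17744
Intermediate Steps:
r = -17 (r = -3 - 14 = -17)
j(M) = √2*√M (j(M) = √(2*M) = √2*√M)
x(j(r), -23) - 17721 = -23 - 17721 = -17744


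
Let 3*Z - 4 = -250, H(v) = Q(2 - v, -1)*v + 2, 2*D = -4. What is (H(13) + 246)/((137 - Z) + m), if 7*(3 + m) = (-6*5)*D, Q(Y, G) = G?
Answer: 1645/1572 ≈ 1.0464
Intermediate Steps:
D = -2 (D = (½)*(-4) = -2)
m = 39/7 (m = -3 + (-6*5*(-2))/7 = -3 + (-30*(-2))/7 = -3 + (⅐)*60 = -3 + 60/7 = 39/7 ≈ 5.5714)
H(v) = 2 - v (H(v) = -v + 2 = 2 - v)
Z = -82 (Z = 4/3 + (⅓)*(-250) = 4/3 - 250/3 = -82)
(H(13) + 246)/((137 - Z) + m) = ((2 - 1*13) + 246)/((137 - 1*(-82)) + 39/7) = ((2 - 13) + 246)/((137 + 82) + 39/7) = (-11 + 246)/(219 + 39/7) = 235/(1572/7) = 235*(7/1572) = 1645/1572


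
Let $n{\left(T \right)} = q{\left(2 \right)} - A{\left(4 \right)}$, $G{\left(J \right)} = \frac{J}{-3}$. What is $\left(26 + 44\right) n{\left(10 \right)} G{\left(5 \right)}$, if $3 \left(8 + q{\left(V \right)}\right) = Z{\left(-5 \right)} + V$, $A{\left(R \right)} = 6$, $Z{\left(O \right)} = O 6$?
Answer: $\frac{24500}{9} \approx 2722.2$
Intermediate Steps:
$Z{\left(O \right)} = 6 O$
$G{\left(J \right)} = - \frac{J}{3}$ ($G{\left(J \right)} = J \left(- \frac{1}{3}\right) = - \frac{J}{3}$)
$q{\left(V \right)} = -18 + \frac{V}{3}$ ($q{\left(V \right)} = -8 + \frac{6 \left(-5\right) + V}{3} = -8 + \frac{-30 + V}{3} = -8 + \left(-10 + \frac{V}{3}\right) = -18 + \frac{V}{3}$)
$n{\left(T \right)} = - \frac{70}{3}$ ($n{\left(T \right)} = \left(-18 + \frac{1}{3} \cdot 2\right) - 6 = \left(-18 + \frac{2}{3}\right) - 6 = - \frac{52}{3} - 6 = - \frac{70}{3}$)
$\left(26 + 44\right) n{\left(10 \right)} G{\left(5 \right)} = \left(26 + 44\right) \left(- \frac{70}{3}\right) \left(\left(- \frac{1}{3}\right) 5\right) = 70 \left(- \frac{70}{3}\right) \left(- \frac{5}{3}\right) = \left(- \frac{4900}{3}\right) \left(- \frac{5}{3}\right) = \frac{24500}{9}$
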